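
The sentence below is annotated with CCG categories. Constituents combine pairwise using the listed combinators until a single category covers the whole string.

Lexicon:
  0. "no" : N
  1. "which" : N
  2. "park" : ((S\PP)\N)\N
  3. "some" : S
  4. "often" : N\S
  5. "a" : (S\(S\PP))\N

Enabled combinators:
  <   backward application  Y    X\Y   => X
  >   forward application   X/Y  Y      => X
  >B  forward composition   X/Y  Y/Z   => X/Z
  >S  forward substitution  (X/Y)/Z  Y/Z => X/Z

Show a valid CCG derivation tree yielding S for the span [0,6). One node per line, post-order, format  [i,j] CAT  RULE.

[0,1] N  lex  "no"
[1,2] N  lex  "which"
[2,3] ((S\PP)\N)\N  lex  "park"
[1,3] (S\PP)\N  <  k=2
[0,3] S\PP  <  k=1
[3,4] S  lex  "some"
[4,5] N\S  lex  "often"
[3,5] N  <  k=4
[5,6] (S\(S\PP))\N  lex  "a"
[3,6] S\(S\PP)  <  k=5
[0,6] S  <  k=3

[0,6] S   <
  [0,3] S\PP   <
    [0,1] "no" : N
    [1,3] (S\PP)\N   <
      [1,2] "which" : N
      [2,3] "park" : ((S\PP)\N)\N
  [3,6] S\(S\PP)   <
    [3,5] N   <
      [3,4] "some" : S
      [4,5] "often" : N\S
    [5,6] "a" : (S\(S\PP))\N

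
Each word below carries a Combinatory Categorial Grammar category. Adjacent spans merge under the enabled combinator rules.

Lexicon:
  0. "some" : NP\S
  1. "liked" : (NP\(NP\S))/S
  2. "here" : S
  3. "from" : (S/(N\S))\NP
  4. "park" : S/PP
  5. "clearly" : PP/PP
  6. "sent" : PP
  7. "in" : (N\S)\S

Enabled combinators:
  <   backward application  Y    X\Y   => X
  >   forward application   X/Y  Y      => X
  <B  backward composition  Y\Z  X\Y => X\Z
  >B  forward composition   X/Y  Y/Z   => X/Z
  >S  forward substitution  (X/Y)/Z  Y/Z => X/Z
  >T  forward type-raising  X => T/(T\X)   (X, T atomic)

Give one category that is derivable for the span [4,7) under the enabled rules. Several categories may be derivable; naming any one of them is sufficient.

S

[0,8] S   >
  [0,4] S/(N\S)   <
    [0,3] NP   <
      [0,1] "some" : NP\S
      [1,3] NP\(NP\S)   >
        [1,2] "liked" : (NP\(NP\S))/S
        [2,3] "here" : S
    [3,4] "from" : (S/(N\S))\NP
  [4,8] N\S   <
    [4,7] S   >
      [4,6] S/PP   >B
        [4,5] "park" : S/PP
        [5,6] "clearly" : PP/PP
      [6,7] "sent" : PP
    [7,8] "in" : (N\S)\S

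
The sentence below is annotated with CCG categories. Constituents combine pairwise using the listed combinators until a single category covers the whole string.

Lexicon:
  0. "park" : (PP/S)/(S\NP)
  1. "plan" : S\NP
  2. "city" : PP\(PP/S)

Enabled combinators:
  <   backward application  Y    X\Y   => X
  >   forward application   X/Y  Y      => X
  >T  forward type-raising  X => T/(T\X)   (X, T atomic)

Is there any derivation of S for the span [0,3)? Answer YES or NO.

(PP/S)/(S\NP) S\NP PP\(PP/S)
CKY chart[0,3] = {N/(N\PP), NP/(NP\PP), PP, PP/(PP\PP), S/(S\PP)}; S ∉ chart

NO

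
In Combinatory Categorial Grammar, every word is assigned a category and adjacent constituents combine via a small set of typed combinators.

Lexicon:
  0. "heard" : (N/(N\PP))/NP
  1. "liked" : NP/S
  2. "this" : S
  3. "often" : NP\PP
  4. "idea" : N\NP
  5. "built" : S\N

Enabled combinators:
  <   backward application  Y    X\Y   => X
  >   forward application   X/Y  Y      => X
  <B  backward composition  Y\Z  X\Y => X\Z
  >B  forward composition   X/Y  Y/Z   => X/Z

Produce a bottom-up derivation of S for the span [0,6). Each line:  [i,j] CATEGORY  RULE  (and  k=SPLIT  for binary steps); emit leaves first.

[0,6] S   <
  [0,5] N   >
    [0,3] N/(N\PP)   >
      [0,1] "heard" : (N/(N\PP))/NP
      [1,3] NP   >
        [1,2] "liked" : NP/S
        [2,3] "this" : S
    [3,5] N\PP   <B
      [3,4] "often" : NP\PP
      [4,5] "idea" : N\NP
  [5,6] "built" : S\N

[0,1] (N/(N\PP))/NP  lex  "heard"
[1,2] NP/S  lex  "liked"
[2,3] S  lex  "this"
[1,3] NP  >  k=2
[0,3] N/(N\PP)  >  k=1
[3,4] NP\PP  lex  "often"
[4,5] N\NP  lex  "idea"
[3,5] N\PP  <B  k=4
[0,5] N  >  k=3
[5,6] S\N  lex  "built"
[0,6] S  <  k=5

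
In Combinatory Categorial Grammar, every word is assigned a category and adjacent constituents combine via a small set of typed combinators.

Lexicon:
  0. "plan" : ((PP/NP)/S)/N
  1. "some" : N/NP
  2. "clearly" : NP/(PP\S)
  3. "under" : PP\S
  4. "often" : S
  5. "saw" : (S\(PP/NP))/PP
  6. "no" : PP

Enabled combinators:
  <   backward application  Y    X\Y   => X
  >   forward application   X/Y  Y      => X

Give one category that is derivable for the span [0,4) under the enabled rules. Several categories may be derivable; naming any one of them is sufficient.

[0,7] S   <
  [0,5] PP/NP   >
    [0,4] (PP/NP)/S   >
      [0,1] "plan" : ((PP/NP)/S)/N
      [1,4] N   >
        [1,2] "some" : N/NP
        [2,4] NP   >
          [2,3] "clearly" : NP/(PP\S)
          [3,4] "under" : PP\S
    [4,5] "often" : S
  [5,7] S\(PP/NP)   >
    [5,6] "saw" : (S\(PP/NP))/PP
    [6,7] "no" : PP

(PP/NP)/S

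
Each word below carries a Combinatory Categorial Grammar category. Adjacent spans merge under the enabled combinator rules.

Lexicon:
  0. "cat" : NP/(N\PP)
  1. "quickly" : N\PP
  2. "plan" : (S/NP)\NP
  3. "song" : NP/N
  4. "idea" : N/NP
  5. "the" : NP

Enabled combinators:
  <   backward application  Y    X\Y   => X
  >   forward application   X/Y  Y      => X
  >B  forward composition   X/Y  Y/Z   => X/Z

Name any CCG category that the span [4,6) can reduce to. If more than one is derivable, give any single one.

N

[0,6] S   >
  [0,3] S/NP   <
    [0,2] NP   >
      [0,1] "cat" : NP/(N\PP)
      [1,2] "quickly" : N\PP
    [2,3] "plan" : (S/NP)\NP
  [3,6] NP   >
    [3,4] "song" : NP/N
    [4,6] N   >
      [4,5] "idea" : N/NP
      [5,6] "the" : NP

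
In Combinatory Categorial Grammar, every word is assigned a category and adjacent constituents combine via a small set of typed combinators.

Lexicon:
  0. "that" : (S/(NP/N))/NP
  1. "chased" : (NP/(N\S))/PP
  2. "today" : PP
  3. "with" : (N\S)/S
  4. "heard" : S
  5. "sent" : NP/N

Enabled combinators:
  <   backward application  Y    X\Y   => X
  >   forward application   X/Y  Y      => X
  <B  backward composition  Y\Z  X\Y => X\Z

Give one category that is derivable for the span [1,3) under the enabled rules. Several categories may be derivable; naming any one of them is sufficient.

[0,6] S   >
  [0,5] S/(NP/N)   >
    [0,1] "that" : (S/(NP/N))/NP
    [1,5] NP   >
      [1,3] NP/(N\S)   >
        [1,2] "chased" : (NP/(N\S))/PP
        [2,3] "today" : PP
      [3,5] N\S   >
        [3,4] "with" : (N\S)/S
        [4,5] "heard" : S
  [5,6] "sent" : NP/N

NP/(N\S)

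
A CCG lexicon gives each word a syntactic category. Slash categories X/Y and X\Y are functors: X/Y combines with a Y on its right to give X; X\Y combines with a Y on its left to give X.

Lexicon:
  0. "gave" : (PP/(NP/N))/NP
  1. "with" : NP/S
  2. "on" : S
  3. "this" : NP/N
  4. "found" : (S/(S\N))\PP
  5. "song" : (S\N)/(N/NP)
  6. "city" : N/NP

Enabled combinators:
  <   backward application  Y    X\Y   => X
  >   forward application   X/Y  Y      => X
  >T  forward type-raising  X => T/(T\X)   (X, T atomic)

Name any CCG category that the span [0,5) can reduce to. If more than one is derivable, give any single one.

S/(S\N)

[0,7] S   >
  [0,5] S/(S\N)   <
    [0,4] PP   >
      [0,3] PP/(NP/N)   >
        [0,1] "gave" : (PP/(NP/N))/NP
        [1,3] NP   >
          [1,2] "with" : NP/S
          [2,3] "on" : S
      [3,4] "this" : NP/N
    [4,5] "found" : (S/(S\N))\PP
  [5,7] S\N   >
    [5,6] "song" : (S\N)/(N/NP)
    [6,7] "city" : N/NP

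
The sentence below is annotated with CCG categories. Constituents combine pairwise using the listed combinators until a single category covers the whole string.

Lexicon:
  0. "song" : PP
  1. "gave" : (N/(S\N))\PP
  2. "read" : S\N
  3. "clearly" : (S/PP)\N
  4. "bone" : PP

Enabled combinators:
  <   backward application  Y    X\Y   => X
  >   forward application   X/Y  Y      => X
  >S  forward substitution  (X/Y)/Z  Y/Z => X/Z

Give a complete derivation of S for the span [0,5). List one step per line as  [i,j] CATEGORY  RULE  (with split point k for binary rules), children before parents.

[0,1] PP  lex  "song"
[1,2] (N/(S\N))\PP  lex  "gave"
[0,2] N/(S\N)  <  k=1
[2,3] S\N  lex  "read"
[0,3] N  >  k=2
[3,4] (S/PP)\N  lex  "clearly"
[0,4] S/PP  <  k=3
[4,5] PP  lex  "bone"
[0,5] S  >  k=4

[0,5] S   >
  [0,4] S/PP   <
    [0,3] N   >
      [0,2] N/(S\N)   <
        [0,1] "song" : PP
        [1,2] "gave" : (N/(S\N))\PP
      [2,3] "read" : S\N
    [3,4] "clearly" : (S/PP)\N
  [4,5] "bone" : PP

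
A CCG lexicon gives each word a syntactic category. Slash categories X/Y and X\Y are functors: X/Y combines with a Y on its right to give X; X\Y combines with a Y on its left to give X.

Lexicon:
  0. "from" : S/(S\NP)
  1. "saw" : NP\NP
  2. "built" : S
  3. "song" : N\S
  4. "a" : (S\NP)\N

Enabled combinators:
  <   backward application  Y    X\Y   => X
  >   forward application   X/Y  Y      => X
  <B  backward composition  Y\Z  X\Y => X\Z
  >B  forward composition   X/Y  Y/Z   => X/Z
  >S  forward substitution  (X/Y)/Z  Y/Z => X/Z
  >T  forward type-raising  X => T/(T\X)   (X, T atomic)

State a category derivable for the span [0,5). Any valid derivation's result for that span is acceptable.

S

[0,5] S   >
  [0,1] "from" : S/(S\NP)
  [1,5] S\NP   <B
    [1,2] "saw" : NP\NP
    [2,5] S\NP   <
      [2,4] N   >
        [2,3] N/(N\S)   >T
          [2,3] "built" : S
        [3,4] "song" : N\S
      [4,5] "a" : (S\NP)\N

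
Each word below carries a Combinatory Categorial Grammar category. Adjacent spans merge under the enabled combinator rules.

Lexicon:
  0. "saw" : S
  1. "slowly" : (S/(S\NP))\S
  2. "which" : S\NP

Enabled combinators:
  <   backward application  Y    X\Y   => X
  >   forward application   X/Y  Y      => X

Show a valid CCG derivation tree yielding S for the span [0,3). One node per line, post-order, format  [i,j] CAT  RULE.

[0,1] S  lex  "saw"
[1,2] (S/(S\NP))\S  lex  "slowly"
[0,2] S/(S\NP)  <  k=1
[2,3] S\NP  lex  "which"
[0,3] S  >  k=2

[0,3] S   >
  [0,2] S/(S\NP)   <
    [0,1] "saw" : S
    [1,2] "slowly" : (S/(S\NP))\S
  [2,3] "which" : S\NP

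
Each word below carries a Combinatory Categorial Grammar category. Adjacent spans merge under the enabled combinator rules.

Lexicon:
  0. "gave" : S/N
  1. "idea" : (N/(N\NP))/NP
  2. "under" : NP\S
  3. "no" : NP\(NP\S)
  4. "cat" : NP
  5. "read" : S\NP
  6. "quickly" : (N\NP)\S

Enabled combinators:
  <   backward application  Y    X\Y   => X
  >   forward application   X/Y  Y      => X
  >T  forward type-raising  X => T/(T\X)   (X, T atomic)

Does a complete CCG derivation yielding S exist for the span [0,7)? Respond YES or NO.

YES

[0,7] S   >
  [0,1] "gave" : S/N
  [1,7] N   >
    [1,4] N/(N\NP)   >
      [1,2] "idea" : (N/(N\NP))/NP
      [2,4] NP   <
        [2,3] "under" : NP\S
        [3,4] "no" : NP\(NP\S)
    [4,7] N\NP   <
      [4,6] S   <
        [4,5] "cat" : NP
        [5,6] "read" : S\NP
      [6,7] "quickly" : (N\NP)\S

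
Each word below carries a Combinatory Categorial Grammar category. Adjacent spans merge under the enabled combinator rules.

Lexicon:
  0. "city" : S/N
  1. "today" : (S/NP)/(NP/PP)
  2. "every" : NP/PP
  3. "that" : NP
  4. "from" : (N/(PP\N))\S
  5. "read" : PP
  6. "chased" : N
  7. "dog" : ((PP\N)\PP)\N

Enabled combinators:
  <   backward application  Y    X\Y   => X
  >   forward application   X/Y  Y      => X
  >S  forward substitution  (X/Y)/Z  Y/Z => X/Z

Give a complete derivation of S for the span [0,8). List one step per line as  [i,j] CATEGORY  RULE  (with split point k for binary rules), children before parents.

[0,8] S   >
  [0,1] "city" : S/N
  [1,8] N   >
    [1,5] N/(PP\N)   <
      [1,4] S   >
        [1,3] S/NP   >
          [1,2] "today" : (S/NP)/(NP/PP)
          [2,3] "every" : NP/PP
        [3,4] "that" : NP
      [4,5] "from" : (N/(PP\N))\S
    [5,8] PP\N   <
      [5,6] "read" : PP
      [6,8] (PP\N)\PP   <
        [6,7] "chased" : N
        [7,8] "dog" : ((PP\N)\PP)\N

[0,1] S/N  lex  "city"
[1,2] (S/NP)/(NP/PP)  lex  "today"
[2,3] NP/PP  lex  "every"
[1,3] S/NP  >  k=2
[3,4] NP  lex  "that"
[1,4] S  >  k=3
[4,5] (N/(PP\N))\S  lex  "from"
[1,5] N/(PP\N)  <  k=4
[5,6] PP  lex  "read"
[6,7] N  lex  "chased"
[7,8] ((PP\N)\PP)\N  lex  "dog"
[6,8] (PP\N)\PP  <  k=7
[5,8] PP\N  <  k=6
[1,8] N  >  k=5
[0,8] S  >  k=1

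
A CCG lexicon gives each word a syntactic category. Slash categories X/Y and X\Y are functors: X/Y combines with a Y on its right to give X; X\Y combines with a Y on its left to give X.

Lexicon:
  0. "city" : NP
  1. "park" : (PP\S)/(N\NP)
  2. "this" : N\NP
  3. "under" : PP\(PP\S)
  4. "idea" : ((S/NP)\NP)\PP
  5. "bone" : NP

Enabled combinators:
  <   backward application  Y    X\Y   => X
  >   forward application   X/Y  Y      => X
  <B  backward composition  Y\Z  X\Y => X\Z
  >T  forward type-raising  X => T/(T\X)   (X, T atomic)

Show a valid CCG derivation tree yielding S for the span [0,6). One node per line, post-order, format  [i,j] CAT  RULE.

[0,1] NP  lex  "city"
[1,2] (PP\S)/(N\NP)  lex  "park"
[2,3] N\NP  lex  "this"
[1,3] PP\S  >  k=2
[3,4] PP\(PP\S)  lex  "under"
[1,4] PP  <  k=3
[4,5] ((S/NP)\NP)\PP  lex  "idea"
[1,5] (S/NP)\NP  <  k=4
[0,5] S/NP  <  k=1
[5,6] NP  lex  "bone"
[0,6] S  >  k=5

[0,6] S   >
  [0,5] S/NP   <
    [0,1] "city" : NP
    [1,5] (S/NP)\NP   <
      [1,4] PP   <
        [1,3] PP\S   >
          [1,2] "park" : (PP\S)/(N\NP)
          [2,3] "this" : N\NP
        [3,4] "under" : PP\(PP\S)
      [4,5] "idea" : ((S/NP)\NP)\PP
  [5,6] "bone" : NP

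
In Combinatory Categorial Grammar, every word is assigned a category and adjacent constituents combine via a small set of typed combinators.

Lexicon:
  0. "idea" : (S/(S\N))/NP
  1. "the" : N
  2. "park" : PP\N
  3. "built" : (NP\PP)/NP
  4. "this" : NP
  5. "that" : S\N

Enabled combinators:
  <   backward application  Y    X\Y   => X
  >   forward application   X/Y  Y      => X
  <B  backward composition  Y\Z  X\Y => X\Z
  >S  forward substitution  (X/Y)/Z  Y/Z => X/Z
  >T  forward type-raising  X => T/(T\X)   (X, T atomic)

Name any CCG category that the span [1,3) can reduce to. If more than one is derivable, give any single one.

[0,6] S   >
  [0,5] S/(S\N)   >
    [0,1] "idea" : (S/(S\N))/NP
    [1,5] NP   <
      [1,3] PP   <
        [1,2] "the" : N
        [2,3] "park" : PP\N
      [3,5] NP\PP   >
        [3,4] "built" : (NP\PP)/NP
        [4,5] "this" : NP
  [5,6] "that" : S\N

PP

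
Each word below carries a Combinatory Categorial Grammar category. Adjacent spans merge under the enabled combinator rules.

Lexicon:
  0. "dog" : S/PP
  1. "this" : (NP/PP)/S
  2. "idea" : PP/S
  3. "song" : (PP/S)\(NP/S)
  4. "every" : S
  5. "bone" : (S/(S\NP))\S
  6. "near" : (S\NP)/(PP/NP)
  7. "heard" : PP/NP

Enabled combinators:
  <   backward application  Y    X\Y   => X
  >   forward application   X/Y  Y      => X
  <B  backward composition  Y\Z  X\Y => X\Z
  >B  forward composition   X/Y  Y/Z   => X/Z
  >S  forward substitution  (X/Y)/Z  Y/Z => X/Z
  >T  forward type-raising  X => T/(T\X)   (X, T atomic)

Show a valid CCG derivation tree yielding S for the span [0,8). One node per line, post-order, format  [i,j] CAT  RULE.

[0,1] S/PP  lex  "dog"
[1,2] (NP/PP)/S  lex  "this"
[2,3] PP/S  lex  "idea"
[1,3] NP/S  >S  k=2
[3,4] (PP/S)\(NP/S)  lex  "song"
[1,4] PP/S  <  k=3
[4,5] S  lex  "every"
[1,5] PP  >  k=4
[0,5] S  >  k=1
[5,6] (S/(S\NP))\S  lex  "bone"
[0,6] S/(S\NP)  <  k=5
[6,7] (S\NP)/(PP/NP)  lex  "near"
[7,8] PP/NP  lex  "heard"
[6,8] S\NP  >  k=7
[0,8] S  >  k=6

[0,8] S   >
  [0,6] S/(S\NP)   <
    [0,5] S   >
      [0,1] "dog" : S/PP
      [1,5] PP   >
        [1,4] PP/S   <
          [1,3] NP/S   >S
            [1,2] "this" : (NP/PP)/S
            [2,3] "idea" : PP/S
          [3,4] "song" : (PP/S)\(NP/S)
        [4,5] "every" : S
    [5,6] "bone" : (S/(S\NP))\S
  [6,8] S\NP   >
    [6,7] "near" : (S\NP)/(PP/NP)
    [7,8] "heard" : PP/NP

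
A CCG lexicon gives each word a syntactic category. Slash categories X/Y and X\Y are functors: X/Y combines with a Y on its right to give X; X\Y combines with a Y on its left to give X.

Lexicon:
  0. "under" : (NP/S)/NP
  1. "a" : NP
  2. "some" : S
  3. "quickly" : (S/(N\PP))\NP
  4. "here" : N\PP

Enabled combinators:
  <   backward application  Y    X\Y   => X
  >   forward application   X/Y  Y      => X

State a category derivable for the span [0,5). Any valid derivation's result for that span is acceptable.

[0,5] S   >
  [0,4] S/(N\PP)   <
    [0,3] NP   >
      [0,2] NP/S   >
        [0,1] "under" : (NP/S)/NP
        [1,2] "a" : NP
      [2,3] "some" : S
    [3,4] "quickly" : (S/(N\PP))\NP
  [4,5] "here" : N\PP

S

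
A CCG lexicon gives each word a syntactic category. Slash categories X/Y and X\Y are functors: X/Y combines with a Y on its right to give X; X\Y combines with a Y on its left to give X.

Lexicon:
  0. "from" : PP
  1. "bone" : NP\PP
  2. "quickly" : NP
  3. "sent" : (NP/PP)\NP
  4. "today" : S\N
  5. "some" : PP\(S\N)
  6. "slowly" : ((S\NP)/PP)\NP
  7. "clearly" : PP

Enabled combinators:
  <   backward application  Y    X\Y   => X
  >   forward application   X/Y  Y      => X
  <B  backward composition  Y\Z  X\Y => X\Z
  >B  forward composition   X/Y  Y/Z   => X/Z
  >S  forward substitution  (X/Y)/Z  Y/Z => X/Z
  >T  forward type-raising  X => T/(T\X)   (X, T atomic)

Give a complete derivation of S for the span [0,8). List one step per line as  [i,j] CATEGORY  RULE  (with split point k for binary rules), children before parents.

[0,8] S   <
  [0,2] NP   <
    [0,1] "from" : PP
    [1,2] "bone" : NP\PP
  [2,8] S\NP   >
    [2,7] (S\NP)/PP   <
      [2,6] NP   >
        [2,4] NP/PP   <
          [2,3] "quickly" : NP
          [3,4] "sent" : (NP/PP)\NP
        [4,6] PP   <
          [4,5] "today" : S\N
          [5,6] "some" : PP\(S\N)
      [6,7] "slowly" : ((S\NP)/PP)\NP
    [7,8] "clearly" : PP

[0,1] PP  lex  "from"
[1,2] NP\PP  lex  "bone"
[0,2] NP  <  k=1
[2,3] NP  lex  "quickly"
[3,4] (NP/PP)\NP  lex  "sent"
[2,4] NP/PP  <  k=3
[4,5] S\N  lex  "today"
[5,6] PP\(S\N)  lex  "some"
[4,6] PP  <  k=5
[2,6] NP  >  k=4
[6,7] ((S\NP)/PP)\NP  lex  "slowly"
[2,7] (S\NP)/PP  <  k=6
[7,8] PP  lex  "clearly"
[2,8] S\NP  >  k=7
[0,8] S  <  k=2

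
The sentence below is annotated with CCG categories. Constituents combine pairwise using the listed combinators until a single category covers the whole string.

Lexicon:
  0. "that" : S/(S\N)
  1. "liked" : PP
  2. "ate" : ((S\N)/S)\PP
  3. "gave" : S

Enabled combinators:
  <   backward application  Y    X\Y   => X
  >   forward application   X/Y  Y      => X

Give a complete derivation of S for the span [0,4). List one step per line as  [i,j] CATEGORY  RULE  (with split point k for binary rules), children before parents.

[0,4] S   >
  [0,1] "that" : S/(S\N)
  [1,4] S\N   >
    [1,3] (S\N)/S   <
      [1,2] "liked" : PP
      [2,3] "ate" : ((S\N)/S)\PP
    [3,4] "gave" : S

[0,1] S/(S\N)  lex  "that"
[1,2] PP  lex  "liked"
[2,3] ((S\N)/S)\PP  lex  "ate"
[1,3] (S\N)/S  <  k=2
[3,4] S  lex  "gave"
[1,4] S\N  >  k=3
[0,4] S  >  k=1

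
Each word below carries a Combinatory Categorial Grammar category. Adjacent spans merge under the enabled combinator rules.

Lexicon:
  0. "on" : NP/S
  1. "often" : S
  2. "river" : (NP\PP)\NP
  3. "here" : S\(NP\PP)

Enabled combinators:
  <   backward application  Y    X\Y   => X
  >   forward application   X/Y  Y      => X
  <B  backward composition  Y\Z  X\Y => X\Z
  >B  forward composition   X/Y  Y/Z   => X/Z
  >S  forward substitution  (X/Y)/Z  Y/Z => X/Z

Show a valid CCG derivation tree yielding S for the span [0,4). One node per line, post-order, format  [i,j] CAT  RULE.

[0,4] S   <
  [0,3] NP\PP   <
    [0,2] NP   >
      [0,1] "on" : NP/S
      [1,2] "often" : S
    [2,3] "river" : (NP\PP)\NP
  [3,4] "here" : S\(NP\PP)

[0,1] NP/S  lex  "on"
[1,2] S  lex  "often"
[0,2] NP  >  k=1
[2,3] (NP\PP)\NP  lex  "river"
[0,3] NP\PP  <  k=2
[3,4] S\(NP\PP)  lex  "here"
[0,4] S  <  k=3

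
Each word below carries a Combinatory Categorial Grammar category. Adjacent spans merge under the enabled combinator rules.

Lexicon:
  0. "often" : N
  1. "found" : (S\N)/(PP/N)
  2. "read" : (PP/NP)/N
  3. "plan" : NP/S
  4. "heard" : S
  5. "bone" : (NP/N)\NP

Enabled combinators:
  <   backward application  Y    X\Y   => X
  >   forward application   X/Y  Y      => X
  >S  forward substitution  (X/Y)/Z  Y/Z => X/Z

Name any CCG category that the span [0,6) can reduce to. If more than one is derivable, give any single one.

S

[0,6] S   <
  [0,1] "often" : N
  [1,6] S\N   >
    [1,2] "found" : (S\N)/(PP/N)
    [2,6] PP/N   >S
      [2,3] "read" : (PP/NP)/N
      [3,6] NP/N   <
        [3,5] NP   >
          [3,4] "plan" : NP/S
          [4,5] "heard" : S
        [5,6] "bone" : (NP/N)\NP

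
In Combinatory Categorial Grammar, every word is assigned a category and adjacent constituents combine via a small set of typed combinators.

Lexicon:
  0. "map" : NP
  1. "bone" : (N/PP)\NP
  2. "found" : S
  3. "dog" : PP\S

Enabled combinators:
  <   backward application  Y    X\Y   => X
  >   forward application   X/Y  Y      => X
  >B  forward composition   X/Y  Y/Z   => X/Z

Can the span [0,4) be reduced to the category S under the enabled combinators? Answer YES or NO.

NP (N/PP)\NP S PP\S
CKY chart[0,4] = {N}; S ∉ chart

NO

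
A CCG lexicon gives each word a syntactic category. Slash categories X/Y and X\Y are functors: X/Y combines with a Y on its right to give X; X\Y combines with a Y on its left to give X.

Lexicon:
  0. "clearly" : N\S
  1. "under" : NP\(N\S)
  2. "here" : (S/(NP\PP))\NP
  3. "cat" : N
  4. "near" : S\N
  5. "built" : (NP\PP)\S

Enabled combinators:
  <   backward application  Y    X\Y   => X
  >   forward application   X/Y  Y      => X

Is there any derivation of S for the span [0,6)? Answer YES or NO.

YES

[0,6] S   >
  [0,3] S/(NP\PP)   <
    [0,2] NP   <
      [0,1] "clearly" : N\S
      [1,2] "under" : NP\(N\S)
    [2,3] "here" : (S/(NP\PP))\NP
  [3,6] NP\PP   <
    [3,5] S   <
      [3,4] "cat" : N
      [4,5] "near" : S\N
    [5,6] "built" : (NP\PP)\S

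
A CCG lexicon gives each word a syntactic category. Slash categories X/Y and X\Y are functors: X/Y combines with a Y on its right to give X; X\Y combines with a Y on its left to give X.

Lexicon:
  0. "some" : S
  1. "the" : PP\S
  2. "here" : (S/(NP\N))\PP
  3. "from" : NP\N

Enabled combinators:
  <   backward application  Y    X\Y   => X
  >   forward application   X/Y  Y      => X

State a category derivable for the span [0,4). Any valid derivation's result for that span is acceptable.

S

[0,4] S   >
  [0,3] S/(NP\N)   <
    [0,2] PP   <
      [0,1] "some" : S
      [1,2] "the" : PP\S
    [2,3] "here" : (S/(NP\N))\PP
  [3,4] "from" : NP\N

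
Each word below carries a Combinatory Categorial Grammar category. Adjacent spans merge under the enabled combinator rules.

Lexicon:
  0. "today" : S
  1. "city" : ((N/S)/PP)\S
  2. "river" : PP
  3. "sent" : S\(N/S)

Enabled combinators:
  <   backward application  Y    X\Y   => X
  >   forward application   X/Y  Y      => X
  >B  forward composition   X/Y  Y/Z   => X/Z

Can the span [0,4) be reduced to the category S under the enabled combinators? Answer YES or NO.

YES

[0,4] S   <
  [0,3] N/S   >
    [0,2] (N/S)/PP   <
      [0,1] "today" : S
      [1,2] "city" : ((N/S)/PP)\S
    [2,3] "river" : PP
  [3,4] "sent" : S\(N/S)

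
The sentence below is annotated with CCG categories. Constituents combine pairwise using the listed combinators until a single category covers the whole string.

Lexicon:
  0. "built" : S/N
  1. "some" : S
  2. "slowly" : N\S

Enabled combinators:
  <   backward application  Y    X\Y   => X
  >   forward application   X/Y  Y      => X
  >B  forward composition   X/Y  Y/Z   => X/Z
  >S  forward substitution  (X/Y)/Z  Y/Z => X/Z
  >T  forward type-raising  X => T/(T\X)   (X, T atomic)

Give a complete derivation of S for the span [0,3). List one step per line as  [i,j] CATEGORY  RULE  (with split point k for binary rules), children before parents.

[0,3] S   >
  [0,1] "built" : S/N
  [1,3] N   <
    [1,2] "some" : S
    [2,3] "slowly" : N\S

[0,1] S/N  lex  "built"
[1,2] S  lex  "some"
[2,3] N\S  lex  "slowly"
[1,3] N  <  k=2
[0,3] S  >  k=1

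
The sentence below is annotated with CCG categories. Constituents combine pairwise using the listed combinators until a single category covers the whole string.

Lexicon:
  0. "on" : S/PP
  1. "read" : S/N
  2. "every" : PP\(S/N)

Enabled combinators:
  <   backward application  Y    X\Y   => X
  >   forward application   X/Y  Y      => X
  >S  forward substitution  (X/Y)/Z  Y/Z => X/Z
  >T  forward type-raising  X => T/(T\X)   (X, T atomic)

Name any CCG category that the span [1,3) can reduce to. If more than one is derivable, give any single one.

PP

[0,3] S   >
  [0,1] "on" : S/PP
  [1,3] PP   <
    [1,2] "read" : S/N
    [2,3] "every" : PP\(S/N)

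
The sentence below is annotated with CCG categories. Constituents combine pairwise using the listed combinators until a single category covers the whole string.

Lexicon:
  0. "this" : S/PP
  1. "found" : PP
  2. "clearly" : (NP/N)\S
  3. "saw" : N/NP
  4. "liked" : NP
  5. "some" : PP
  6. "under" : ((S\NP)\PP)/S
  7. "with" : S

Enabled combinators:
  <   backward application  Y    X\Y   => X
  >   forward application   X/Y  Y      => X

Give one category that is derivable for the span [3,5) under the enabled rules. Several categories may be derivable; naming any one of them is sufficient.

[0,8] S   <
  [0,5] NP   >
    [0,3] NP/N   <
      [0,2] S   >
        [0,1] "this" : S/PP
        [1,2] "found" : PP
      [2,3] "clearly" : (NP/N)\S
    [3,5] N   >
      [3,4] "saw" : N/NP
      [4,5] "liked" : NP
  [5,8] S\NP   <
    [5,6] "some" : PP
    [6,8] (S\NP)\PP   >
      [6,7] "under" : ((S\NP)\PP)/S
      [7,8] "with" : S

N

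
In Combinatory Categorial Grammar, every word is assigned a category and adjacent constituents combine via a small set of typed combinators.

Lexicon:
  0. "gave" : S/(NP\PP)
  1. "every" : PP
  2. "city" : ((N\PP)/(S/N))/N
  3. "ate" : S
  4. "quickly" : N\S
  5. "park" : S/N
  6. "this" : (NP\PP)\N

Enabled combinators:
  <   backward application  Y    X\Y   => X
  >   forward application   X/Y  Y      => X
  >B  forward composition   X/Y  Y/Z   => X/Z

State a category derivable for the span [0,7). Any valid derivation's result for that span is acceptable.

[0,7] S   >
  [0,1] "gave" : S/(NP\PP)
  [1,7] NP\PP   <
    [1,6] N   <
      [1,2] "every" : PP
      [2,6] N\PP   >
        [2,5] (N\PP)/(S/N)   >
          [2,3] "city" : ((N\PP)/(S/N))/N
          [3,5] N   <
            [3,4] "ate" : S
            [4,5] "quickly" : N\S
        [5,6] "park" : S/N
    [6,7] "this" : (NP\PP)\N

S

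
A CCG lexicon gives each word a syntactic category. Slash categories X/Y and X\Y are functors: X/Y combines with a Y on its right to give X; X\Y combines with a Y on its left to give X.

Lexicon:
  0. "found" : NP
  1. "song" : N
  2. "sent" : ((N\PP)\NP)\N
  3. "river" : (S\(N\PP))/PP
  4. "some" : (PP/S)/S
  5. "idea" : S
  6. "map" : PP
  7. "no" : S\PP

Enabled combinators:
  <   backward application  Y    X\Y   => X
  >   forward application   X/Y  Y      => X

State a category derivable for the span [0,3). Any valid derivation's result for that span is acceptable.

N\PP

[0,8] S   <
  [0,3] N\PP   <
    [0,1] "found" : NP
    [1,3] (N\PP)\NP   <
      [1,2] "song" : N
      [2,3] "sent" : ((N\PP)\NP)\N
  [3,8] S\(N\PP)   >
    [3,4] "river" : (S\(N\PP))/PP
    [4,8] PP   >
      [4,6] PP/S   >
        [4,5] "some" : (PP/S)/S
        [5,6] "idea" : S
      [6,8] S   <
        [6,7] "map" : PP
        [7,8] "no" : S\PP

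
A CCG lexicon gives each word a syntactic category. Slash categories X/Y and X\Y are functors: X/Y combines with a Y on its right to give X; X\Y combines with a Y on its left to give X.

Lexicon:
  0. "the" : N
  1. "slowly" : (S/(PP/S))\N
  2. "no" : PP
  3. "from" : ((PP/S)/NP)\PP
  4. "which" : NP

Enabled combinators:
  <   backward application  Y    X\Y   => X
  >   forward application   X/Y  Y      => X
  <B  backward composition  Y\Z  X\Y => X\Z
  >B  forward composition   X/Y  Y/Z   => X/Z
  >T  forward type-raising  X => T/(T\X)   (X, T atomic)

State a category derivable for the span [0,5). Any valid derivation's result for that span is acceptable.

[0,5] S   >
  [0,2] S/(PP/S)   <
    [0,1] "the" : N
    [1,2] "slowly" : (S/(PP/S))\N
  [2,5] PP/S   >
    [2,4] (PP/S)/NP   <
      [2,3] "no" : PP
      [3,4] "from" : ((PP/S)/NP)\PP
    [4,5] "which" : NP

S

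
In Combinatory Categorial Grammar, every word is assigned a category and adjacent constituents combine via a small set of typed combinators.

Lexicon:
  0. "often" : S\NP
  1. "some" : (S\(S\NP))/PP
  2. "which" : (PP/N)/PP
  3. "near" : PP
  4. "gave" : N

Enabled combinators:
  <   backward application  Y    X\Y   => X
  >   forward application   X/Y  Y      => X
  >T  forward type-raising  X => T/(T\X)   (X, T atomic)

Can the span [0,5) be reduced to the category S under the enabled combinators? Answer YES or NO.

YES

[0,5] S   <
  [0,1] "often" : S\NP
  [1,5] S\(S\NP)   >
    [1,2] "some" : (S\(S\NP))/PP
    [2,5] PP   >
      [2,4] PP/N   >
        [2,3] "which" : (PP/N)/PP
        [3,4] "near" : PP
      [4,5] "gave" : N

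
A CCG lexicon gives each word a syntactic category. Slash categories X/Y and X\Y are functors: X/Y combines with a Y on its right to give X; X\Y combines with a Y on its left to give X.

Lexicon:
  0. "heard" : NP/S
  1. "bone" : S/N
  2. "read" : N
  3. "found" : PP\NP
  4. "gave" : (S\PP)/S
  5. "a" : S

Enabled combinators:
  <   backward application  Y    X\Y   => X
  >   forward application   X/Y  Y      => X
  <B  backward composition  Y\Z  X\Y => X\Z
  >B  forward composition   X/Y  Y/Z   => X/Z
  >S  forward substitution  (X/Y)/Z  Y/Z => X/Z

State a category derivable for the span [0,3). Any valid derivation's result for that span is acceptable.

NP

[0,6] S   <
  [0,4] PP   <
    [0,3] NP   >
      [0,1] "heard" : NP/S
      [1,3] S   >
        [1,2] "bone" : S/N
        [2,3] "read" : N
    [3,4] "found" : PP\NP
  [4,6] S\PP   >
    [4,5] "gave" : (S\PP)/S
    [5,6] "a" : S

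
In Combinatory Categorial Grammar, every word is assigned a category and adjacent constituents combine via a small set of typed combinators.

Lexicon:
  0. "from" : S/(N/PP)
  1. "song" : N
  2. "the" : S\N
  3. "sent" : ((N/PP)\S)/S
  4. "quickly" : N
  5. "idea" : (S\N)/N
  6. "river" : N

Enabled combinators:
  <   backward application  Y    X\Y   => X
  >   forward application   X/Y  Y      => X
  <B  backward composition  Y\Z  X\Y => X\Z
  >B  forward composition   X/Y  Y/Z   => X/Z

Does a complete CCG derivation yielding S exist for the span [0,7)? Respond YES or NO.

[0,7] S   >
  [0,1] "from" : S/(N/PP)
  [1,7] N/PP   <
    [1,3] S   <
      [1,2] "song" : N
      [2,3] "the" : S\N
    [3,7] (N/PP)\S   >
      [3,4] "sent" : ((N/PP)\S)/S
      [4,7] S   <
        [4,5] "quickly" : N
        [5,7] S\N   >
          [5,6] "idea" : (S\N)/N
          [6,7] "river" : N

YES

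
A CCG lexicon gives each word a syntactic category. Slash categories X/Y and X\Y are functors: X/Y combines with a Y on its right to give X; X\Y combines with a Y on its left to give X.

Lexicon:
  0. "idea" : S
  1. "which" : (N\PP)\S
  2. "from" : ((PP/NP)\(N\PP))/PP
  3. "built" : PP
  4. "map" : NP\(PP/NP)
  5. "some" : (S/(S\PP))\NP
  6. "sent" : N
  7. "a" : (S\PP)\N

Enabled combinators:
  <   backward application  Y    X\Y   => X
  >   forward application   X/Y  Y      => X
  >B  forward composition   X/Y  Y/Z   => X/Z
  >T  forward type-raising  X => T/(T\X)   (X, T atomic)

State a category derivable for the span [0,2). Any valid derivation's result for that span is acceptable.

[0,8] S   >
  [0,6] S/(S\PP)   <
    [0,5] NP   <
      [0,4] PP/NP   <
        [0,2] N\PP   <
          [0,1] "idea" : S
          [1,2] "which" : (N\PP)\S
        [2,4] (PP/NP)\(N\PP)   >
          [2,3] "from" : ((PP/NP)\(N\PP))/PP
          [3,4] "built" : PP
      [4,5] "map" : NP\(PP/NP)
    [5,6] "some" : (S/(S\PP))\NP
  [6,8] S\PP   <
    [6,7] "sent" : N
    [7,8] "a" : (S\PP)\N

N\PP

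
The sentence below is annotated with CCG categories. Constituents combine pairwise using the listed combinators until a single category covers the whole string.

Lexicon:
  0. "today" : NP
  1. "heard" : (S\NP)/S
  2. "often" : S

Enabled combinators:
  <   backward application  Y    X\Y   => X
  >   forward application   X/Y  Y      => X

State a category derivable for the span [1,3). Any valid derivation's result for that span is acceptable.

[0,3] S   <
  [0,1] "today" : NP
  [1,3] S\NP   >
    [1,2] "heard" : (S\NP)/S
    [2,3] "often" : S

S\NP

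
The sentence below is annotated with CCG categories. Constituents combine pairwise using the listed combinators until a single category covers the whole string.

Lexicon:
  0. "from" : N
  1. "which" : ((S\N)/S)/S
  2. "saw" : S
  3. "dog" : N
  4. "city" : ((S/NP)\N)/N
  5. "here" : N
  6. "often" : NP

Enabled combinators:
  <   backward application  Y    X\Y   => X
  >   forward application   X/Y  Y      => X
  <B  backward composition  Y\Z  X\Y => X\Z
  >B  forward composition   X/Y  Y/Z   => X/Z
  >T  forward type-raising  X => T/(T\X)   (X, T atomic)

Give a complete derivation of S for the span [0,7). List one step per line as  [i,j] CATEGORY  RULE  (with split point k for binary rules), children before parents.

[0,1] N  lex  "from"
[1,2] ((S\N)/S)/S  lex  "which"
[2,3] S  lex  "saw"
[1,3] (S\N)/S  >  k=2
[3,4] N  lex  "dog"
[4,5] ((S/NP)\N)/N  lex  "city"
[5,6] N  lex  "here"
[4,6] (S/NP)\N  >  k=5
[3,6] S/NP  <  k=4
[6,7] NP  lex  "often"
[3,7] S  >  k=6
[1,7] S\N  >  k=3
[0,7] S  <  k=1

[0,7] S   <
  [0,1] "from" : N
  [1,7] S\N   >
    [1,3] (S\N)/S   >
      [1,2] "which" : ((S\N)/S)/S
      [2,3] "saw" : S
    [3,7] S   >
      [3,6] S/NP   <
        [3,4] "dog" : N
        [4,6] (S/NP)\N   >
          [4,5] "city" : ((S/NP)\N)/N
          [5,6] "here" : N
      [6,7] "often" : NP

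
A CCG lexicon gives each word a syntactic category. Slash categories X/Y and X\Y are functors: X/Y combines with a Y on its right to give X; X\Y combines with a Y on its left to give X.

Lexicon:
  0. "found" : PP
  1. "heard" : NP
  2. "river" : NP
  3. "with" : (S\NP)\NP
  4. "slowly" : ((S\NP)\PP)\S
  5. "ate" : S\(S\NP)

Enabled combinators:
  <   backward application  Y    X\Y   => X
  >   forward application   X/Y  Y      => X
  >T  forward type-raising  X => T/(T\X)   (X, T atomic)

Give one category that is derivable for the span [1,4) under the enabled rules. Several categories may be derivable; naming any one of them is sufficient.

[0,6] S   <
  [0,5] S\NP   <
    [0,1] "found" : PP
    [1,5] (S\NP)\PP   <
      [1,4] S   <
        [1,2] "heard" : NP
        [2,4] S\NP   <
          [2,3] "river" : NP
          [3,4] "with" : (S\NP)\NP
      [4,5] "slowly" : ((S\NP)\PP)\S
  [5,6] "ate" : S\(S\NP)

S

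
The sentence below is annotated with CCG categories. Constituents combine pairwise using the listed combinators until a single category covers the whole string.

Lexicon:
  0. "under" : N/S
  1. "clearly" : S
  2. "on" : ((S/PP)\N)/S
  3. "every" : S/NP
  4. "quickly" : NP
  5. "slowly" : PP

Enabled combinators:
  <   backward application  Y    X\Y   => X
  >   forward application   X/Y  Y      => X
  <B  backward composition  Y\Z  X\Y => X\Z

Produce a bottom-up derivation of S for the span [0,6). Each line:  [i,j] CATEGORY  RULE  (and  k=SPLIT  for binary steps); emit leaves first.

[0,1] N/S  lex  "under"
[1,2] S  lex  "clearly"
[0,2] N  >  k=1
[2,3] ((S/PP)\N)/S  lex  "on"
[3,4] S/NP  lex  "every"
[4,5] NP  lex  "quickly"
[3,5] S  >  k=4
[2,5] (S/PP)\N  >  k=3
[0,5] S/PP  <  k=2
[5,6] PP  lex  "slowly"
[0,6] S  >  k=5

[0,6] S   >
  [0,5] S/PP   <
    [0,2] N   >
      [0,1] "under" : N/S
      [1,2] "clearly" : S
    [2,5] (S/PP)\N   >
      [2,3] "on" : ((S/PP)\N)/S
      [3,5] S   >
        [3,4] "every" : S/NP
        [4,5] "quickly" : NP
  [5,6] "slowly" : PP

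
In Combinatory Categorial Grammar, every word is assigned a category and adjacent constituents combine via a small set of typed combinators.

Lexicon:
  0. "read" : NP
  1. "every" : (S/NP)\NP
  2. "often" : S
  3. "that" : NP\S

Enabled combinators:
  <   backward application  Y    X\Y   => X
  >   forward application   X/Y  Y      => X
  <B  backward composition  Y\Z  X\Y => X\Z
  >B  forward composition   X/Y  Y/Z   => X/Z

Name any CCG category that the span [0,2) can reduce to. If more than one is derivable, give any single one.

S/NP

[0,4] S   >
  [0,2] S/NP   <
    [0,1] "read" : NP
    [1,2] "every" : (S/NP)\NP
  [2,4] NP   <
    [2,3] "often" : S
    [3,4] "that" : NP\S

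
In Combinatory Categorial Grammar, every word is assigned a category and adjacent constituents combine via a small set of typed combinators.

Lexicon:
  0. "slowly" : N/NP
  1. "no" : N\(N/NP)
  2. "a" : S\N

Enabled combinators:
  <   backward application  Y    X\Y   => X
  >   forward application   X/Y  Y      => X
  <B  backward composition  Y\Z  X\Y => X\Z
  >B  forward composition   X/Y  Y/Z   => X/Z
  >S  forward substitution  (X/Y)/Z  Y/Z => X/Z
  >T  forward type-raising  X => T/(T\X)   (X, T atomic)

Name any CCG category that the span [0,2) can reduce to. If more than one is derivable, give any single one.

[0,3] S   <
  [0,2] N   <
    [0,1] "slowly" : N/NP
    [1,2] "no" : N\(N/NP)
  [2,3] "a" : S\N

N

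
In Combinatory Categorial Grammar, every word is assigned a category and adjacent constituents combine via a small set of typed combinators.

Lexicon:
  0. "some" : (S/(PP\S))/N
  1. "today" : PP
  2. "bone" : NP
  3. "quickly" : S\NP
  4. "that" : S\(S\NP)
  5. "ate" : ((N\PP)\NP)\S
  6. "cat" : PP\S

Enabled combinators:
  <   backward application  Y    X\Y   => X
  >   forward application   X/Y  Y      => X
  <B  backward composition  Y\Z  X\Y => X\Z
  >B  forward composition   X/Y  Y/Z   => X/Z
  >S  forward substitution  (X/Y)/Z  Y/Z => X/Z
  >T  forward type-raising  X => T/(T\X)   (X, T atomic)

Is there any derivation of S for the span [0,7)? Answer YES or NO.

YES

[0,7] S   >
  [0,6] S/(PP\S)   >
    [0,1] "some" : (S/(PP\S))/N
    [1,6] N   >
      [1,2] N/(N\PP)   >T
        [1,2] "today" : PP
      [2,6] N\PP   <
        [2,3] "bone" : NP
        [3,6] (N\PP)\NP   <
          [3,5] S   <
            [3,4] "quickly" : S\NP
            [4,5] "that" : S\(S\NP)
          [5,6] "ate" : ((N\PP)\NP)\S
  [6,7] "cat" : PP\S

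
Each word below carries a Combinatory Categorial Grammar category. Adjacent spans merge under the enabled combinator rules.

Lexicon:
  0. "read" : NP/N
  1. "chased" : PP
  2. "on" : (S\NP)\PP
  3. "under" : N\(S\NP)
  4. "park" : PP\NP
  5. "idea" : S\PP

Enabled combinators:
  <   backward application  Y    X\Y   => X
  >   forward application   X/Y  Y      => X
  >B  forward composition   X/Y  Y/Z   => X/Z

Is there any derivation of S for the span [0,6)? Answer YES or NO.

YES

[0,6] S   <
  [0,5] PP   <
    [0,4] NP   >
      [0,1] "read" : NP/N
      [1,4] N   <
        [1,3] S\NP   <
          [1,2] "chased" : PP
          [2,3] "on" : (S\NP)\PP
        [3,4] "under" : N\(S\NP)
    [4,5] "park" : PP\NP
  [5,6] "idea" : S\PP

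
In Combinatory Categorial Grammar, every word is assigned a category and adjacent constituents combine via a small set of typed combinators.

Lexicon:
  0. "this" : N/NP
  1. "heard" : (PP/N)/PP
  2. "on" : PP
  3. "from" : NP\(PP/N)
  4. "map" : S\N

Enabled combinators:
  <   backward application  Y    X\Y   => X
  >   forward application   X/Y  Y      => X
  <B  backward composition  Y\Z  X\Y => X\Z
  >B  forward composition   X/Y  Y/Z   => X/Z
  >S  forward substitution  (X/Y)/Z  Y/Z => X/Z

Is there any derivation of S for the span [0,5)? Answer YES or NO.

[0,5] S   <
  [0,4] N   >
    [0,1] "this" : N/NP
    [1,4] NP   <
      [1,3] PP/N   >
        [1,2] "heard" : (PP/N)/PP
        [2,3] "on" : PP
      [3,4] "from" : NP\(PP/N)
  [4,5] "map" : S\N

YES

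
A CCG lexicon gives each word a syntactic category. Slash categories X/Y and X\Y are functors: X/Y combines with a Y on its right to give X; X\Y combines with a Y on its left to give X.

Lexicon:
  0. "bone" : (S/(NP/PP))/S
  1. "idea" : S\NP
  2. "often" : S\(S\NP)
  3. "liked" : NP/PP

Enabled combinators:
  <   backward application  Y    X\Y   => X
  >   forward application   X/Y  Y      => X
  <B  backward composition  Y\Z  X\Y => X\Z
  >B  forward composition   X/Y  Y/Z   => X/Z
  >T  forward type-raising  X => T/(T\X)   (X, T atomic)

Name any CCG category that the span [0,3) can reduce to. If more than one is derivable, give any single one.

[0,4] S   >
  [0,3] S/(NP/PP)   >
    [0,1] "bone" : (S/(NP/PP))/S
    [1,3] S   <
      [1,2] "idea" : S\NP
      [2,3] "often" : S\(S\NP)
  [3,4] "liked" : NP/PP

S/(NP/PP)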